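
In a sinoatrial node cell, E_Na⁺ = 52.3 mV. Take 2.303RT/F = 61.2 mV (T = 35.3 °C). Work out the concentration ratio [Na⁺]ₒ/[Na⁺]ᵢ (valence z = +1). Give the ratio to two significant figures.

7.2

log₁₀([out]/[in]) = E·z/(61.2) = 52.3 × 1 / 61.2 = 0.8546
[out]/[in] = 10^(0.8546) = 7.154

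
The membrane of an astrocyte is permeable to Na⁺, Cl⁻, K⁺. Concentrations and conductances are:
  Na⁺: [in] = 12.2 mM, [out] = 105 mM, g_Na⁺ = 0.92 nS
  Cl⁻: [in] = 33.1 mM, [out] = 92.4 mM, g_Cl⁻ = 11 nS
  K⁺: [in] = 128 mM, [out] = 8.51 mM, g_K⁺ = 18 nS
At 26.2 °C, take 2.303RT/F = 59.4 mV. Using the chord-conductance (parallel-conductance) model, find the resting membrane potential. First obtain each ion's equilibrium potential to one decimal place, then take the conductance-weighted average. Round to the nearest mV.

E_Na⁺ = (59.4/1)·log₁₀(105/12.2) = 55.5 mV
E_Cl⁻ = (59.4/-1)·log₁₀(92.4/33.1) = -26.5 mV
E_K⁺ = (59.4/1)·log₁₀(8.51/128) = -69.9 mV
Vm = (Σ gᵢEᵢ)/(Σ gᵢ) = (0.92·55.5 + 11·-26.5 + 18·-69.9) / (0.92 + 11 + 18)
= -1498.64 / 29.92 = -50.09 mV

-50 mV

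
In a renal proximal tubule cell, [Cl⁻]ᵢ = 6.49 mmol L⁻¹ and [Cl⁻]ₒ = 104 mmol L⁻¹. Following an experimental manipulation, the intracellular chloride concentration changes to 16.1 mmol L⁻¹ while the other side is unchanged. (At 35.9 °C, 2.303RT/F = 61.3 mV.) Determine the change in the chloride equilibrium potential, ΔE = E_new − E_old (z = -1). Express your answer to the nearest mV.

24 mV

E_old = (61.3/-1)·log₁₀(104/6.49) = -73.85 mV
E_new = (61.3/-1)·log₁₀(104/16.1) = -49.67 mV
ΔE = -49.67 − (-73.85) = 24.19 mV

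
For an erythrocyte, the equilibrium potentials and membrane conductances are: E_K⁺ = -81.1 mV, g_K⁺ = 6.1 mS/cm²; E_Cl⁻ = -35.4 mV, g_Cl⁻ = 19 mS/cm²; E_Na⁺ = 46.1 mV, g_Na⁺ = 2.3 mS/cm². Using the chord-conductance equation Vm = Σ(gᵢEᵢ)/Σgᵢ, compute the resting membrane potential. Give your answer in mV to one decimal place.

-38.7 mV

Σ gᵢEᵢ = 6.1·(-81.1) + 19·(-35.4) + 2.3·(46.1) = -1061.28
Σ gᵢ = 6.1 + 19 + 2.3 = 27.4
Vm = -1061.28 / 27.4 = -38.73 mV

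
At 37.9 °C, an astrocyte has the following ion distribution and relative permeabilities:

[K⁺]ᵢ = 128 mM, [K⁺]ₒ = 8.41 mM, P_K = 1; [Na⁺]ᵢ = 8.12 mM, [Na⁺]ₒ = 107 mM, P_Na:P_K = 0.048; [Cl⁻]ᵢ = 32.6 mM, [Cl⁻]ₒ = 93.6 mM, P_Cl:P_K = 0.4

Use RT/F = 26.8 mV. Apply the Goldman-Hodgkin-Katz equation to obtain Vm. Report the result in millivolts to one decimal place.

Vm = 26.8 · ln[(Σ P·[cation]ₒ + Σ P·[anion]ᵢ) / (Σ P·[cation]ᵢ + Σ P·[anion]ₒ)]
Numerator = 1×8.41 + 0.048×107 + 0.4×32.6 = 26.59
Denominator = 1×128 + 0.048×8.12 + 0.4×93.6 = 165.8
Vm = 26.8 · ln(0.16032) = 26.8 × (-1.8306) = -49.06 mV

-49.1 mV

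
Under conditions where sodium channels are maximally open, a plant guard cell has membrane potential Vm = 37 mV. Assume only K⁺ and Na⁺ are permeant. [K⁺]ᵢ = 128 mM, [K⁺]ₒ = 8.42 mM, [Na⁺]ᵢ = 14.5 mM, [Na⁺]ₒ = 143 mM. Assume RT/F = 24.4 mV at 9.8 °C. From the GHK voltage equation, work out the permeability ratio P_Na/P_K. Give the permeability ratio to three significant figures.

Let α = P_Na/P_K. GHK: Vm = 24.4·ln[(Kₒ + α·Naₒ)/(Kᵢ + α·Naᵢ)].
e^(Vm/24.4) = e^(37.0/24.4) = 4.5558
So 4.5558·(Kᵢ + α·Naᵢ) = Kₒ + α·Naₒ → α = (4.5558·128.0 − 8.42) / (143.0 − 4.5558·14.5)
α = (583.1 − 8.42) / (143.0 − 66.06) = 574.7/76.94 = 7.47

7.47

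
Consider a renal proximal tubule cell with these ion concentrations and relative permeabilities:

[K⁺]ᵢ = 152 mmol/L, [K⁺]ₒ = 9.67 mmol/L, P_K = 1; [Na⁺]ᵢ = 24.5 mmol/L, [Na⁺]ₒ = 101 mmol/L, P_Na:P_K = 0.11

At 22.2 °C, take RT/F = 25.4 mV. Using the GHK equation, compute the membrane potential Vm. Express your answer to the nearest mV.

Vm = 25.4 · ln[(Σ P·[cation]ₒ + Σ P·[anion]ᵢ) / (Σ P·[cation]ᵢ + Σ P·[anion]ₒ)]
Numerator = 1×9.67 + 0.11×101 = 20.78
Denominator = 1×152 + 0.11×24.5 = 154.7
Vm = 25.4 · ln(0.13433) = 25.4 × (-2.0075) = -50.99 mV

-51 mV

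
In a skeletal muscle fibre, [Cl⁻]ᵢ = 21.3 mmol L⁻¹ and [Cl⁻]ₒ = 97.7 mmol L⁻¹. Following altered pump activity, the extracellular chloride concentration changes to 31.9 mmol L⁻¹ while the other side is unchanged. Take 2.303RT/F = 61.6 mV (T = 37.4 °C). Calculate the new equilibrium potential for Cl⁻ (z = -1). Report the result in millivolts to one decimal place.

After the shift: [Cl⁻]_out = 31.9, [Cl⁻]_in = 21.3 mmol L⁻¹.
E_new = (61.6/-1)·log₁₀(31.9/21.3) = -61.60 · (0.1754) = -10.81 mV

-10.8 mV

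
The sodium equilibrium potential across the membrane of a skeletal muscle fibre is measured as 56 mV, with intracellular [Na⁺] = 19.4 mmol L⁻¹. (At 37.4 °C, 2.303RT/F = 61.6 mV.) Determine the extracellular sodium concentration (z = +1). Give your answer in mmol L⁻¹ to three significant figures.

Nernst: E = (61.6/1) · log₁₀([out]/[in]), so log₁₀([out]/[in]) = 56.0 × 1 / 61.6 = 0.9091.
[out]/[in] = 10^(0.9091) = 8.111.
[out] = 8.111 × 19.4 = 157.4 mmol L⁻¹.

157 mmol L⁻¹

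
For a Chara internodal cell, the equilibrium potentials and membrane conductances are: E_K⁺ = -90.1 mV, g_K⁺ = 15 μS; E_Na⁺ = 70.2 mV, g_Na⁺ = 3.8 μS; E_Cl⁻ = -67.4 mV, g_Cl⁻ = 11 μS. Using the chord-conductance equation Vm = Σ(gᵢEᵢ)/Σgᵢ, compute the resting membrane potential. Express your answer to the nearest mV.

-61 mV

Σ gᵢEᵢ = 15·(-90.1) + 3.8·(70.2) + 11·(-67.4) = -1826.14
Σ gᵢ = 15 + 3.8 + 11 = 29.8
Vm = -1826.14 / 29.8 = -61.28 mV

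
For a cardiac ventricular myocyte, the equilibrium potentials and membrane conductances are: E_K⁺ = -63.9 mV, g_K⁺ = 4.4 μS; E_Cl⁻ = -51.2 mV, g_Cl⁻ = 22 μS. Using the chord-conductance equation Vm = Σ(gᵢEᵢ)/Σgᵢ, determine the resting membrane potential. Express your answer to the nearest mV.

-53 mV

Σ gᵢEᵢ = 4.4·(-63.9) + 22·(-51.2) = -1407.56
Σ gᵢ = 4.4 + 22 = 26.4
Vm = -1407.56 / 26.4 = -53.32 mV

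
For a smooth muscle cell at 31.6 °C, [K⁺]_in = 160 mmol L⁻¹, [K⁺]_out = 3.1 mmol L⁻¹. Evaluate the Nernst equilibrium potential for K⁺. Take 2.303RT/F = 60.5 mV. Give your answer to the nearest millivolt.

-104 mV

E = (60.5/z) · log₁₀([K⁺]_out/[K⁺]_in) with z = +1.
= (60.5/1) · log₁₀(3.1/160) = 60.50 · log₁₀(0.01937)
= 60.50 · (-1.7128) = -103.62 mV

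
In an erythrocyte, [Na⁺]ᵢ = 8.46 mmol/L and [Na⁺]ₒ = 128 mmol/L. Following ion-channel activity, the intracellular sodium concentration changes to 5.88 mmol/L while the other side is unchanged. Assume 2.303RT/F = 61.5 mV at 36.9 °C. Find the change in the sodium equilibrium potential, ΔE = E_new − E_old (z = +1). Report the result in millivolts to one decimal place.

9.7 mV

E_old = (61.5/1)·log₁₀(128/8.46) = 72.56 mV
E_new = (61.5/1)·log₁₀(128/5.88) = 82.28 mV
ΔE = 82.28 − (72.56) = 9.72 mV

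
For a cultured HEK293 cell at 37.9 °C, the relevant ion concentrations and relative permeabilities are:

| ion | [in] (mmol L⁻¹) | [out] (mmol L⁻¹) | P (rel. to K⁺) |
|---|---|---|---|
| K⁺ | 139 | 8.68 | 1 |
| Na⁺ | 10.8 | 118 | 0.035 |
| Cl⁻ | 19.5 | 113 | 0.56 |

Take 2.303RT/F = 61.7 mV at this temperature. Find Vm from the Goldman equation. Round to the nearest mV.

-57 mV

Vm = 61.7 · log₁₀[(Σ P·[cation]ₒ + Σ P·[anion]ᵢ) / (Σ P·[cation]ᵢ + Σ P·[anion]ₒ)]
Numerator = 1×8.68 + 0.035×118 + 0.56×19.5 = 23.73
Denominator = 1×139 + 0.035×10.8 + 0.56×113 = 202.7
Vm = 61.7 · log₁₀(0.11709) = 61.7 × (-0.9315) = -57.47 mV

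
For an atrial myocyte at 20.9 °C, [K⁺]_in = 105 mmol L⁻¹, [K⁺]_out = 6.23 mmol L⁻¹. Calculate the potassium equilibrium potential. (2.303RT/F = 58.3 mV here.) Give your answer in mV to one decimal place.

E = (58.3/z) · log₁₀([K⁺]_out/[K⁺]_in) with z = +1.
= (58.3/1) · log₁₀(6.23/105) = 58.30 · log₁₀(0.05933)
= 58.30 · (-1.2267) = -71.52 mV

-71.5 mV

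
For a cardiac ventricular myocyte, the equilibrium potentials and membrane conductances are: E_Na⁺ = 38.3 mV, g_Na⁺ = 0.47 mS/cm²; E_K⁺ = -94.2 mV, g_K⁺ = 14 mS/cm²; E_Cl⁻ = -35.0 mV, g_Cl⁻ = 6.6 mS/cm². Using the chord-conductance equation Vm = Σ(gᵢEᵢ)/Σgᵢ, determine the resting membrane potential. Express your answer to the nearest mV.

Σ gᵢEᵢ = 0.47·(38.3) + 14·(-94.2) + 6.6·(-35.0) = -1531.80
Σ gᵢ = 0.47 + 14 + 6.6 = 21.07
Vm = -1531.80 / 21.07 = -72.70 mV

-73 mV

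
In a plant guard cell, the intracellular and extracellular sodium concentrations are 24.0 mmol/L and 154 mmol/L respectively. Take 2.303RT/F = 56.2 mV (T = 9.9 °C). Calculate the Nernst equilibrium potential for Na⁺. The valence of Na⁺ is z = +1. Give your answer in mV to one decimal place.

E = (56.2/z) · log₁₀([Na⁺]_out/[Na⁺]_in) with z = +1.
= (56.2/1) · log₁₀(154/24.0) = 56.20 · log₁₀(6.417)
= 56.20 · (0.8073) = 45.37 mV

45.4 mV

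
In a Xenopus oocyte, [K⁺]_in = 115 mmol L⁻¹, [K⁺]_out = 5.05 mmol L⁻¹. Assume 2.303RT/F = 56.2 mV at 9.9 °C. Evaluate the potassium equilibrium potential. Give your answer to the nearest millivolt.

E = (56.2/z) · log₁₀([K⁺]_out/[K⁺]_in) with z = +1.
= (56.2/1) · log₁₀(5.05/115) = 56.20 · log₁₀(0.04391)
= 56.20 · (-1.3574) = -76.29 mV

-76 mV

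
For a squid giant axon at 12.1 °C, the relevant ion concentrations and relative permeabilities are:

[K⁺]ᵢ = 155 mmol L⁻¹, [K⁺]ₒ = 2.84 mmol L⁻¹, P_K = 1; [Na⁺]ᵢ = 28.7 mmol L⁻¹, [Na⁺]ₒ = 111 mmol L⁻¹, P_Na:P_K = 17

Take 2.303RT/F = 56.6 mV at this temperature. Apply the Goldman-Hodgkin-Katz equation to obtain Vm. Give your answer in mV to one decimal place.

Vm = 56.6 · log₁₀[(Σ P·[cation]ₒ + Σ P·[anion]ᵢ) / (Σ P·[cation]ᵢ + Σ P·[anion]ₒ)]
Numerator = 1×2.84 + 17×111 = 1890
Denominator = 1×155 + 17×28.7 = 642.9
Vm = 56.6 · log₁₀(2.9396) = 56.6 × (0.4683) = 26.50 mV

26.5 mV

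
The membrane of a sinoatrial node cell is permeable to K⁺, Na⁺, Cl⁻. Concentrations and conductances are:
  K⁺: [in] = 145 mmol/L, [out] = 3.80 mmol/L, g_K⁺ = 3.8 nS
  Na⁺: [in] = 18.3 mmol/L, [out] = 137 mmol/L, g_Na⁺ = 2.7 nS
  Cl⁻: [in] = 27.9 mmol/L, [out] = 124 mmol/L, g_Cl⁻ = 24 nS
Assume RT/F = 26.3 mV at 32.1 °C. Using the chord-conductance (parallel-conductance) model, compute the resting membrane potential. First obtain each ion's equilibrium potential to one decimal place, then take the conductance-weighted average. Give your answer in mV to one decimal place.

E_K⁺ = (26.3/1)·ln(3.80/145) = -95.8 mV
E_Na⁺ = (26.3/1)·ln(137/18.3) = 52.9 mV
E_Cl⁻ = (26.3/-1)·ln(124/27.9) = -39.2 mV
Vm = (Σ gᵢEᵢ)/(Σ gᵢ) = (3.8·-95.8 + 2.7·52.9 + 24·-39.2) / (3.8 + 2.7 + 24)
= -1162.01 / 30.5 = -38.10 mV

-38.1 mV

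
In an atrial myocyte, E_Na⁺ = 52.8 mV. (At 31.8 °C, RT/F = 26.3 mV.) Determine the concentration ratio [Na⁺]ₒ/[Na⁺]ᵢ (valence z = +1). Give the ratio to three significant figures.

7.45

ln([out]/[in]) = E·z/(26.3) = 52.8 × 1 / 26.3 = 2.0076
[out]/[in] = e^(2.0076) = 7.445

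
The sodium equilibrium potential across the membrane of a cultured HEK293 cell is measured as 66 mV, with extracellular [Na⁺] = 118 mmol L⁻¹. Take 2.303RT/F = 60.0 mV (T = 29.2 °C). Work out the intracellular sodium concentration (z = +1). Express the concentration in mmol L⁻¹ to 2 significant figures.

Nernst: E = (60.0/1) · log₁₀([out]/[in]), so log₁₀([out]/[in]) = 66.0 × 1 / 60.0 = 1.1000.
[out]/[in] = 10^(1.1000) = 12.59.
[in] = 118 / 12.59 = 9.373 mmol L⁻¹.

9.4 mmol L⁻¹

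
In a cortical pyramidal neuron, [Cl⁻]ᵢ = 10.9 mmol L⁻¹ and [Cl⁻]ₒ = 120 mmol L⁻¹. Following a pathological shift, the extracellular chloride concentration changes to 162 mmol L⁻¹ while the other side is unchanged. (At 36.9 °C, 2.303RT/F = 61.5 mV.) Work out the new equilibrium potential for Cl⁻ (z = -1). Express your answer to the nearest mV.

-72 mV

After the shift: [Cl⁻]_out = 162, [Cl⁻]_in = 10.9 mmol L⁻¹.
E_new = (61.5/-1)·log₁₀(162/10.9) = -61.50 · (1.1721) = -72.08 mV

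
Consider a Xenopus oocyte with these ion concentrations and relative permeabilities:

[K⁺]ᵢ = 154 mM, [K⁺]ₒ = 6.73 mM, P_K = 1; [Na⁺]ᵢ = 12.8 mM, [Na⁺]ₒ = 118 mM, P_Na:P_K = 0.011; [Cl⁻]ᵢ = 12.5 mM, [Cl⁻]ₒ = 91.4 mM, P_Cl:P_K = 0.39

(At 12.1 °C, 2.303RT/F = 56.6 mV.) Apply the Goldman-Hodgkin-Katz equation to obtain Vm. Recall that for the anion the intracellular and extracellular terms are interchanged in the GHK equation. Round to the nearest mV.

-66 mV

Vm = 56.6 · log₁₀[(Σ P·[cation]ₒ + Σ P·[anion]ᵢ) / (Σ P·[cation]ᵢ + Σ P·[anion]ₒ)]
Numerator = 1×6.73 + 0.011×118 + 0.39×12.5 = 12.9
Denominator = 1×154 + 0.011×12.8 + 0.39×91.4 = 189.8
Vm = 56.6 · log₁₀(0.067987) = 56.6 × (-1.1676) = -66.08 mV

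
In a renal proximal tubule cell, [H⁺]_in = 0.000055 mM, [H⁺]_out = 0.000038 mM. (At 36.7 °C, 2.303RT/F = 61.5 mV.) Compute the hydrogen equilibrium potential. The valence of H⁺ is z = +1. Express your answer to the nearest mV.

-10 mV

E = (61.5/z) · log₁₀([H⁺]_out/[H⁺]_in) with z = +1.
= (61.5/1) · log₁₀(0.000038/0.000055) = 61.50 · log₁₀(0.6909)
= 61.50 · (-0.1606) = -9.88 mV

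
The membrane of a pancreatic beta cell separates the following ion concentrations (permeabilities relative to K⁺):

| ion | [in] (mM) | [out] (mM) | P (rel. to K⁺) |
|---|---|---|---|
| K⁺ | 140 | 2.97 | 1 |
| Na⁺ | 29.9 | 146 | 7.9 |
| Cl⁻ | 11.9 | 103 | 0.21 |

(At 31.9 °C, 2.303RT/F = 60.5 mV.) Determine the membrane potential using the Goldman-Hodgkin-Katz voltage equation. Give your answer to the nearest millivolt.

Vm = 60.5 · log₁₀[(Σ P·[cation]ₒ + Σ P·[anion]ᵢ) / (Σ P·[cation]ᵢ + Σ P·[anion]ₒ)]
Numerator = 1×2.97 + 7.9×146 + 0.21×11.9 = 1159
Denominator = 1×140 + 7.9×29.9 + 0.21×103 = 397.8
Vm = 60.5 · log₁₀(2.9129) = 60.5 × (0.4643) = 28.09 mV

28 mV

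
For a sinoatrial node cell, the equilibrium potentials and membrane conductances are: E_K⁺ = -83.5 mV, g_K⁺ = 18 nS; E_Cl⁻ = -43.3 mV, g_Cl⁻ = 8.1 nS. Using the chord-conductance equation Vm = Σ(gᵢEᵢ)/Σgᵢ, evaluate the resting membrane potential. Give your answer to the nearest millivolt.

Σ gᵢEᵢ = 18·(-83.5) + 8.1·(-43.3) = -1853.73
Σ gᵢ = 18 + 8.1 = 26.1
Vm = -1853.73 / 26.1 = -71.02 mV

-71 mV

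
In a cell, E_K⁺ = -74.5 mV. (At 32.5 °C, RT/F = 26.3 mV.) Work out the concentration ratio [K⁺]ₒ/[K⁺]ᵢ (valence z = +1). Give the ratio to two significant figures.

0.059

ln([out]/[in]) = E·z/(26.3) = -74.5 × 1 / 26.3 = -2.8327
[out]/[in] = e^(-2.8327) = 0.05885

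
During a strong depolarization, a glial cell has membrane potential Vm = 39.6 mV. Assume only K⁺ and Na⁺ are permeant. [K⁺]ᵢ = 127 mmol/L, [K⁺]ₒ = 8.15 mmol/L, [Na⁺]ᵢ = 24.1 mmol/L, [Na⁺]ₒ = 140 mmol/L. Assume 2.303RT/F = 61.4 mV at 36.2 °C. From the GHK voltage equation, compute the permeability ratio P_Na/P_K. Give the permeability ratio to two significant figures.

16

Let α = P_Na/P_K. GHK: Vm = 61.4·log₁₀[(Kₒ + α·Naₒ)/(Kᵢ + α·Naᵢ)].
10^(Vm/61.4) = 10^(39.6/61.4) = 4.4152
So 4.4152·(Kᵢ + α·Naᵢ) = Kₒ + α·Naₒ → α = (4.4152·127.0 − 8.15) / (140.0 − 4.4152·24.1)
α = (560.7 − 8.15) / (140.0 − 106.4) = 552.6/33.59 = 16.45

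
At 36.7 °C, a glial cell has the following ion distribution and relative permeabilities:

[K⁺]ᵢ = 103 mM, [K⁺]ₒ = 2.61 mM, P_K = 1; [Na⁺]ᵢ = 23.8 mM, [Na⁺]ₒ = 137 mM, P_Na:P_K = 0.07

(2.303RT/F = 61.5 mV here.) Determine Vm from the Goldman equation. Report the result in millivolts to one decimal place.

Vm = 61.5 · log₁₀[(Σ P·[cation]ₒ + Σ P·[anion]ᵢ) / (Σ P·[cation]ᵢ + Σ P·[anion]ₒ)]
Numerator = 1×2.61 + 0.07×137 = 12.2
Denominator = 1×103 + 0.07×23.8 = 104.7
Vm = 61.5 · log₁₀(0.11656) = 61.5 × (-0.9334) = -57.41 mV

-57.4 mV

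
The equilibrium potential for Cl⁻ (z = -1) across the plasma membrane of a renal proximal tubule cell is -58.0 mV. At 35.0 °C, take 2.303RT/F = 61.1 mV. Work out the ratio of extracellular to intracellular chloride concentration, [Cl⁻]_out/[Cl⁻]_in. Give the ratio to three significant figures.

log₁₀([out]/[in]) = E·z/(61.1) = -58.0 × -1 / 61.1 = 0.9493
[out]/[in] = 10^(0.9493) = 8.897

8.90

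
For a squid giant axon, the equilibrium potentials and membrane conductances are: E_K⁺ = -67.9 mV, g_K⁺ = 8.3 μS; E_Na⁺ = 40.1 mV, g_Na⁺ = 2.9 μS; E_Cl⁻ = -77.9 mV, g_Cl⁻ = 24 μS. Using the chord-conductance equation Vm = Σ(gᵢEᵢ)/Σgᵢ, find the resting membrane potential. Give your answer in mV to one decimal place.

-65.8 mV

Σ gᵢEᵢ = 8.3·(-67.9) + 2.9·(40.1) + 24·(-77.9) = -2316.88
Σ gᵢ = 8.3 + 2.9 + 24 = 35.2
Vm = -2316.88 / 35.2 = -65.82 mV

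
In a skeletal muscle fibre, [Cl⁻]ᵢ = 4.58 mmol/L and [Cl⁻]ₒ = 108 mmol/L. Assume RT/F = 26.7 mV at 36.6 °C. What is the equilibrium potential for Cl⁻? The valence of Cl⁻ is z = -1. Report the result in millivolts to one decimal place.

E = (26.7/z) · ln([Cl⁻]_out/[Cl⁻]_in) with z = -1.
For an anion, dividing by z = -1 reverses the sign.
= (26.7/-1) · ln(108/4.58) = -26.70 · ln(23.58)
= -26.70 · (3.1604) = -84.38 mV

-84.4 mV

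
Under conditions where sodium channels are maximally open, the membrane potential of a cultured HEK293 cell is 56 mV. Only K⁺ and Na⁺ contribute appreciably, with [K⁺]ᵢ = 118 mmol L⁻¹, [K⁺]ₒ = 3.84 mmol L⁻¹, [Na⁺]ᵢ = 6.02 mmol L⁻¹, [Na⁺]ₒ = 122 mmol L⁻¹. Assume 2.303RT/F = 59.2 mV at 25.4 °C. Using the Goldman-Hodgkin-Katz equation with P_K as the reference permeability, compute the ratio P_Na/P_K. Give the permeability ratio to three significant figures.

Let α = P_Na/P_K. GHK: Vm = 59.2·log₁₀[(Kₒ + α·Naₒ)/(Kᵢ + α·Naᵢ)].
10^(Vm/59.2) = 10^(56.0/59.2) = 8.8297
So 8.8297·(Kᵢ + α·Naᵢ) = Kₒ + α·Naₒ → α = (8.8297·118.0 − 3.84) / (122.0 − 8.8297·6.02)
α = (1042 − 3.84) / (122.0 − 53.15) = 1038/68.85 = 15.08

15.1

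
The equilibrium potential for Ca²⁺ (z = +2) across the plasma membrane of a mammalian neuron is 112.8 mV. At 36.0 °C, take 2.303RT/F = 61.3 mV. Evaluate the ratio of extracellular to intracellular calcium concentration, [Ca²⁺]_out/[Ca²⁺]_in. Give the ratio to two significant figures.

log₁₀([out]/[in]) = E·z/(61.3) = 112.8 × 2 / 61.3 = 3.6803
[out]/[in] = 10^(3.6803) = 4789

4800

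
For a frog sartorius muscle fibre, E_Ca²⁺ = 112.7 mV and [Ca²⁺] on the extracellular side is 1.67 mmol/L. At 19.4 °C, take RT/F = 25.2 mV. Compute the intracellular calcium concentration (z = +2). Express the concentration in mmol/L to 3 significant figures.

0.000218 mmol/L

Nernst: E = (25.2/2) · ln([out]/[in]), so ln([out]/[in]) = 112.7 × 2 / 25.2 = 8.9444.
[out]/[in] = e^(8.9444) = 7665.
[in] = 1.67 / 7665 = 0.0002179 mmol/L.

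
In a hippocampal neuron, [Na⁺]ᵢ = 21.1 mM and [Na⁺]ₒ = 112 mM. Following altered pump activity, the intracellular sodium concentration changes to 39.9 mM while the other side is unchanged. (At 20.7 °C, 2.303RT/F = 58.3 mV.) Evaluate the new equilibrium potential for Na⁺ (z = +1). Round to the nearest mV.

After the shift: [Na⁺]_out = 112, [Na⁺]_in = 39.9 mM.
E_new = (58.3/1)·log₁₀(112/39.9) = 58.30 · (0.4482) = 26.13 mV

26 mV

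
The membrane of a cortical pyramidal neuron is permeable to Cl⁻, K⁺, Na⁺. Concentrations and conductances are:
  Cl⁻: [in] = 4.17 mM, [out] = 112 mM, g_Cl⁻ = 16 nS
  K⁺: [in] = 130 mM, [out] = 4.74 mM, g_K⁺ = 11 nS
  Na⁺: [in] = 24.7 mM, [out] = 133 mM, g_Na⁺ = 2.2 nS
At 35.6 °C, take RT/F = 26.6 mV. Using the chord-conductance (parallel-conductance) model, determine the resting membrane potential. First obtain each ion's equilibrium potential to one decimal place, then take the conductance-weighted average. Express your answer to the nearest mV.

E_Cl⁻ = (26.6/-1)·ln(112/4.17) = -87.5 mV
E_K⁺ = (26.6/1)·ln(4.74/130) = -88.1 mV
E_Na⁺ = (26.6/1)·ln(133/24.7) = 44.8 mV
Vm = (Σ gᵢEᵢ)/(Σ gᵢ) = (16·-87.5 + 11·-88.1 + 2.2·44.8) / (16 + 11 + 2.2)
= -2270.54 / 29.2 = -77.76 mV

-78 mV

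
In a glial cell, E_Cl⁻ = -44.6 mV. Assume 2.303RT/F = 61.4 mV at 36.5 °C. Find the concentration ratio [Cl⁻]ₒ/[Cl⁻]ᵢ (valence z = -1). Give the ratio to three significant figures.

5.33

log₁₀([out]/[in]) = E·z/(61.4) = -44.6 × -1 / 61.4 = 0.7264
[out]/[in] = 10^(0.7264) = 5.326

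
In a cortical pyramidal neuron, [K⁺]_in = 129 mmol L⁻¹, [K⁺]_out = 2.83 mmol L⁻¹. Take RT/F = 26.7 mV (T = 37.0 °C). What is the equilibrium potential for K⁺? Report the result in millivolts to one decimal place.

E = (26.7/z) · ln([K⁺]_out/[K⁺]_in) with z = +1.
= (26.7/1) · ln(2.83/129) = 26.70 · ln(0.02194)
= 26.70 · (-3.8195) = -101.98 mV

-102.0 mV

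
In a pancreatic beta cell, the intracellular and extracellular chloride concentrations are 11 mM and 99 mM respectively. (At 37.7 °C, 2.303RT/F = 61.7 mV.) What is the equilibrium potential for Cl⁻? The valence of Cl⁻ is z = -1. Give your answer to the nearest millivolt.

E = (61.7/z) · log₁₀([Cl⁻]_out/[Cl⁻]_in) with z = -1.
For an anion, dividing by z = -1 reverses the sign.
= (61.7/-1) · log₁₀(99/11) = -61.70 · log₁₀(9)
= -61.70 · (0.9542) = -58.88 mV

-59 mV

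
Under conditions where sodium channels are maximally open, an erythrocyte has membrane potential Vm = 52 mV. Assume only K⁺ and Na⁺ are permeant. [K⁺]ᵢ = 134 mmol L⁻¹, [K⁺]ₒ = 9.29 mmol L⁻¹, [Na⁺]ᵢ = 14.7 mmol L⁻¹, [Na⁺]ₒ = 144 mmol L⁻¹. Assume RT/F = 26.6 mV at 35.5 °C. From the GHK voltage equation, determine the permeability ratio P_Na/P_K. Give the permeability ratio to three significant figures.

23.3

Let α = P_Na/P_K. GHK: Vm = 26.6·ln[(Kₒ + α·Naₒ)/(Kᵢ + α·Naᵢ)].
e^(Vm/26.6) = e^(52.0/26.6) = 7.0631
So 7.0631·(Kᵢ + α·Naᵢ) = Kₒ + α·Naₒ → α = (7.0631·134.0 − 9.29) / (144.0 − 7.0631·14.7)
α = (946.5 − 9.29) / (144.0 − 103.8) = 937.2/40.17 = 23.33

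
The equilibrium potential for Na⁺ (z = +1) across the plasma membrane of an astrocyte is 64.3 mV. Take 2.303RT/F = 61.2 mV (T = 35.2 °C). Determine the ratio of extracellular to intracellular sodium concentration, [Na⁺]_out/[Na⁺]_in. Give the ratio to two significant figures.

11

log₁₀([out]/[in]) = E·z/(61.2) = 64.3 × 1 / 61.2 = 1.0507
[out]/[in] = 10^(1.0507) = 11.24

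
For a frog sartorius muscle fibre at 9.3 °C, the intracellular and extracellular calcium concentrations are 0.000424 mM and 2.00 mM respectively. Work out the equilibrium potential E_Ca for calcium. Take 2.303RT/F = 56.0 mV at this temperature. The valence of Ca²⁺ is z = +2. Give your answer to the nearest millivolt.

E = (56.0/z) · log₁₀([Ca²⁺]_out/[Ca²⁺]_in) with z = +2.
= (56.0/2) · log₁₀(2.00/0.000424) = 28.00 · log₁₀(4717)
= 28.00 · (3.6737) = 102.86 mV

103 mV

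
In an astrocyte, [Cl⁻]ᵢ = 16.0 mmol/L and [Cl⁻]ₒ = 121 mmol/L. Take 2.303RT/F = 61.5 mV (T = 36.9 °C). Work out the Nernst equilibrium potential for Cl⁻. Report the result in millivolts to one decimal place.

E = (61.5/z) · log₁₀([Cl⁻]_out/[Cl⁻]_in) with z = -1.
For an anion, dividing by z = -1 reverses the sign.
= (61.5/-1) · log₁₀(121/16.0) = -61.50 · log₁₀(7.562)
= -61.50 · (0.8787) = -54.04 mV

-54.0 mV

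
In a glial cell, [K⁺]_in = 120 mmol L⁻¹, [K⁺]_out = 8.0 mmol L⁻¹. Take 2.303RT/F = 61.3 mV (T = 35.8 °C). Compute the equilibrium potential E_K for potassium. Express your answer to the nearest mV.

-72 mV

E = (61.3/z) · log₁₀([K⁺]_out/[K⁺]_in) with z = +1.
= (61.3/1) · log₁₀(8.0/120) = 61.30 · log₁₀(0.06667)
= 61.30 · (-1.1761) = -72.09 mV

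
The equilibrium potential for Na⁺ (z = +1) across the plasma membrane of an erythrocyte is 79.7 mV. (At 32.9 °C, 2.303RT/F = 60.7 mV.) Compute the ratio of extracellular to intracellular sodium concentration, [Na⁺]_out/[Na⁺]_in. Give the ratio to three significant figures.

20.6

log₁₀([out]/[in]) = E·z/(60.7) = 79.7 × 1 / 60.7 = 1.3130
[out]/[in] = 10^(1.3130) = 20.56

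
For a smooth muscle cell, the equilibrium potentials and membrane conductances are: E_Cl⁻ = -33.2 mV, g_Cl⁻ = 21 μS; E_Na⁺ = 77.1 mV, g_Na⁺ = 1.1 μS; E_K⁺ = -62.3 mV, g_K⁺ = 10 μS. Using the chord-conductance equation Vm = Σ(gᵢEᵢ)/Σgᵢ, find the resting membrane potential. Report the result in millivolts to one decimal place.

-38.5 mV

Σ gᵢEᵢ = 21·(-33.2) + 1.1·(77.1) + 10·(-62.3) = -1235.39
Σ gᵢ = 21 + 1.1 + 10 = 32.1
Vm = -1235.39 / 32.1 = -38.49 mV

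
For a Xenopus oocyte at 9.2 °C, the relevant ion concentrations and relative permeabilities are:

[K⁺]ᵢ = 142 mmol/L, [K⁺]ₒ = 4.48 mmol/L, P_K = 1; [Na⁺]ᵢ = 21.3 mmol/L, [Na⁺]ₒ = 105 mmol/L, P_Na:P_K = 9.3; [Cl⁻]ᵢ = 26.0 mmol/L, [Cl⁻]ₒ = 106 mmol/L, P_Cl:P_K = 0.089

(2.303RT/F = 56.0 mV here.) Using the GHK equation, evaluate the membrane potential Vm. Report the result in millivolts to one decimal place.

Vm = 56.0 · log₁₀[(Σ P·[cation]ₒ + Σ P·[anion]ᵢ) / (Σ P·[cation]ᵢ + Σ P·[anion]ₒ)]
Numerator = 1×4.48 + 9.3×105 + 0.089×26.0 = 983.3
Denominator = 1×142 + 9.3×21.3 + 0.089×106 = 349.5
Vm = 56.0 · log₁₀(2.8132) = 56.0 × (0.4492) = 25.16 mV

25.2 mV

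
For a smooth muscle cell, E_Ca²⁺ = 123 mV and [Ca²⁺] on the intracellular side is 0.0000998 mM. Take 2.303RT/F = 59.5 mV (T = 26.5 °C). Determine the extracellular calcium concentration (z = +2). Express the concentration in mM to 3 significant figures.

1.36 mM

Nernst: E = (59.5/2) · log₁₀([out]/[in]), so log₁₀([out]/[in]) = 123.0 × 2 / 59.5 = 4.1345.
[out]/[in] = 10^(4.1345) = 1.363e+04.
[out] = 1.363e+04 × 0.0000998 = 1.36 mM.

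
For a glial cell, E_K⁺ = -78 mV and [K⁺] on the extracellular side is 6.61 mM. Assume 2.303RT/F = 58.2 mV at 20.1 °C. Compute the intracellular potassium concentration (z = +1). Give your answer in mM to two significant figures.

Nernst: E = (58.2/1) · log₁₀([out]/[in]), so log₁₀([out]/[in]) = -78.0 × 1 / 58.2 = -1.3402.
[out]/[in] = 10^(-1.3402) = 0.04569.
[in] = 6.61 / 0.04569 = 144.7 mM.

140 mM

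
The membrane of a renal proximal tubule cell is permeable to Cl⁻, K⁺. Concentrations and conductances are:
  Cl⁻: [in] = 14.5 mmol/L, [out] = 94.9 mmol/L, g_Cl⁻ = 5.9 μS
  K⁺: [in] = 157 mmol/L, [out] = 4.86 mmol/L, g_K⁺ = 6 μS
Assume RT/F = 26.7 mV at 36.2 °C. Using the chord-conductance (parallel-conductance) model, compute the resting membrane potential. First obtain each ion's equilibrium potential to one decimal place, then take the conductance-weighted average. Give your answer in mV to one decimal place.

-71.7 mV

E_Cl⁻ = (26.7/-1)·ln(94.9/14.5) = -50.2 mV
E_K⁺ = (26.7/1)·ln(4.86/157) = -92.8 mV
Vm = (Σ gᵢEᵢ)/(Σ gᵢ) = (5.9·-50.2 + 6·-92.8) / (5.9 + 6)
= -852.98 / 11.9 = -71.68 mV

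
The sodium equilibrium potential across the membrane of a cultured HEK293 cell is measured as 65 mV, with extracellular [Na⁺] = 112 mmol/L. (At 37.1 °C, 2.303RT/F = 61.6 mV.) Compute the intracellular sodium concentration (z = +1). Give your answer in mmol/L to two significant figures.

Nernst: E = (61.6/1) · log₁₀([out]/[in]), so log₁₀([out]/[in]) = 65.0 × 1 / 61.6 = 1.0552.
[out]/[in] = 10^(1.0552) = 11.36.
[in] = 112 / 11.36 = 9.863 mmol/L.

9.9 mmol/L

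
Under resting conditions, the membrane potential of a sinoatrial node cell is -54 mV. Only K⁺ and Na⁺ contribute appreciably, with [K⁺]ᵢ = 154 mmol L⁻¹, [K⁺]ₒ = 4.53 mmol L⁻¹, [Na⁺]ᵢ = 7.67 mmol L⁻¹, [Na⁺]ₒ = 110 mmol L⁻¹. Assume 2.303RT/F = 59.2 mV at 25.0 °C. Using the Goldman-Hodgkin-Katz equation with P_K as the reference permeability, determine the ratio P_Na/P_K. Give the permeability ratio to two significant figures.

0.13

Let α = P_Na/P_K. GHK: Vm = 59.2·log₁₀[(Kₒ + α·Naₒ)/(Kᵢ + α·Naᵢ)].
10^(Vm/59.2) = 10^(-54.0/59.2) = 0.12242
So 0.12242·(Kᵢ + α·Naᵢ) = Kₒ + α·Naₒ → α = (0.12242·154.0 − 4.53) / (110.0 − 0.12242·7.67)
α = (18.85 − 4.53) / (110.0 − 0.9389) = 14.32/109.1 = 0.1313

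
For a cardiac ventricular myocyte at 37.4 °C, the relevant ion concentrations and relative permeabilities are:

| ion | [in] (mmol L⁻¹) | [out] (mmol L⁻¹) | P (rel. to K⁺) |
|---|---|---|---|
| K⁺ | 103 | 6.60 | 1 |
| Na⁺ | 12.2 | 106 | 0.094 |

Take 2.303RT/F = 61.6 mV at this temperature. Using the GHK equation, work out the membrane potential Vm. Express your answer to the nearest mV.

Vm = 61.6 · log₁₀[(Σ P·[cation]ₒ + Σ P·[anion]ᵢ) / (Σ P·[cation]ᵢ + Σ P·[anion]ₒ)]
Numerator = 1×6.60 + 0.094×106 = 16.56
Denominator = 1×103 + 0.094×12.2 = 104.1
Vm = 61.6 · log₁₀(0.15904) = 61.6 × (-0.7985) = -49.19 mV

-49 mV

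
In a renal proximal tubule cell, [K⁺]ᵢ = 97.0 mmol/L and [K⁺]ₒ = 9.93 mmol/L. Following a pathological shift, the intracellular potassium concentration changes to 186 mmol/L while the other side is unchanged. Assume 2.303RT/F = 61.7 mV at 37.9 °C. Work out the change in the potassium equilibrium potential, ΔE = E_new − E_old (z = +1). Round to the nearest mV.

E_old = (61.7/1)·log₁₀(9.93/97.0) = -61.07 mV
E_new = (61.7/1)·log₁₀(9.93/186) = -78.52 mV
ΔE = -78.52 − (-61.07) = -17.45 mV

-17 mV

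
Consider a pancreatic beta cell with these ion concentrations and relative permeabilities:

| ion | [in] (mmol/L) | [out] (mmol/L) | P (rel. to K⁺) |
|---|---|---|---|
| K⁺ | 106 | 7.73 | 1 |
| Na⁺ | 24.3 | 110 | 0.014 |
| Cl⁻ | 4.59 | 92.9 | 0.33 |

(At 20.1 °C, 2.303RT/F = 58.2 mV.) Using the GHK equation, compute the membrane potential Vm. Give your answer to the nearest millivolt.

-64 mV

Vm = 58.2 · log₁₀[(Σ P·[cation]ₒ + Σ P·[anion]ᵢ) / (Σ P·[cation]ᵢ + Σ P·[anion]ₒ)]
Numerator = 1×7.73 + 0.014×110 + 0.33×4.59 = 10.78
Denominator = 1×106 + 0.014×24.3 + 0.33×92.9 = 137
Vm = 58.2 · log₁₀(0.078722) = 58.2 × (-1.1039) = -64.25 mV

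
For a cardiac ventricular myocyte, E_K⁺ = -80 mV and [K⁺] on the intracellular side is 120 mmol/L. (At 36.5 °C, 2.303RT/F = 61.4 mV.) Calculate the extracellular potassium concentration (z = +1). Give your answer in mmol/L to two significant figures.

Nernst: E = (61.4/1) · log₁₀([out]/[in]), so log₁₀([out]/[in]) = -80.0 × 1 / 61.4 = -1.3029.
[out]/[in] = 10^(-1.3029) = 0.04978.
[out] = 0.04978 × 120 = 5.974 mmol/L.

6.0 mmol/L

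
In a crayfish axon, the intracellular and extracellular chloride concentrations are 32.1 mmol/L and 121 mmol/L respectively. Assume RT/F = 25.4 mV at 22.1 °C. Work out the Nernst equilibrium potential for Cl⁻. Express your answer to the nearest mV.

-34 mV

E = (25.4/z) · ln([Cl⁻]_out/[Cl⁻]_in) with z = -1.
For an anion, dividing by z = -1 reverses the sign.
= (25.4/-1) · ln(121/32.1) = -25.40 · ln(3.769)
= -25.40 · (1.3269) = -33.70 mV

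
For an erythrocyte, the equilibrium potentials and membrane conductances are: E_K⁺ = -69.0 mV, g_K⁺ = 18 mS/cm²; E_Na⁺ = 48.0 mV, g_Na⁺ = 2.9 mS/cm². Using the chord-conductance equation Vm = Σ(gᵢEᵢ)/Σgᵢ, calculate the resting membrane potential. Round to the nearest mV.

Σ gᵢEᵢ = 18·(-69.0) + 2.9·(48.0) = -1102.80
Σ gᵢ = 18 + 2.9 = 20.9
Vm = -1102.80 / 20.9 = -52.77 mV

-53 mV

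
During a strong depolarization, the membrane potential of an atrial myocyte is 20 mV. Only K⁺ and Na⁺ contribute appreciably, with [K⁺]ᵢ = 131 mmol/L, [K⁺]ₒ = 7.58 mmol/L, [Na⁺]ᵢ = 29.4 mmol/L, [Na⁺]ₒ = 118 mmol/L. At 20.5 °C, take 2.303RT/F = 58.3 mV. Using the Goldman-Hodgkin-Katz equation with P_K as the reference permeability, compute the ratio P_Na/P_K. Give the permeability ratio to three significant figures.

5.28

Let α = P_Na/P_K. GHK: Vm = 58.3·log₁₀[(Kₒ + α·Naₒ)/(Kᵢ + α·Naᵢ)].
10^(Vm/58.3) = 10^(20.0/58.3) = 2.2032
So 2.2032·(Kᵢ + α·Naᵢ) = Kₒ + α·Naₒ → α = (2.2032·131.0 − 7.58) / (118.0 − 2.2032·29.4)
α = (288.6 − 7.58) / (118.0 − 64.77) = 281/53.23 = 5.28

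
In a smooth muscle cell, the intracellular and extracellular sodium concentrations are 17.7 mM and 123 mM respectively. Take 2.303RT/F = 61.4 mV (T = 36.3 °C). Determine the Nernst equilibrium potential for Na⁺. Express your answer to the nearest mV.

52 mV

E = (61.4/z) · log₁₀([Na⁺]_out/[Na⁺]_in) with z = +1.
= (61.4/1) · log₁₀(123/17.7) = 61.40 · log₁₀(6.949)
= 61.40 · (0.8419) = 51.69 mV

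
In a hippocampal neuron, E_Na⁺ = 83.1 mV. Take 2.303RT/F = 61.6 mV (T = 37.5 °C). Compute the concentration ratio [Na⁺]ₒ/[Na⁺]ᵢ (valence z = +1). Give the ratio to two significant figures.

log₁₀([out]/[in]) = E·z/(61.6) = 83.1 × 1 / 61.6 = 1.3490
[out]/[in] = 10^(1.3490) = 22.34

22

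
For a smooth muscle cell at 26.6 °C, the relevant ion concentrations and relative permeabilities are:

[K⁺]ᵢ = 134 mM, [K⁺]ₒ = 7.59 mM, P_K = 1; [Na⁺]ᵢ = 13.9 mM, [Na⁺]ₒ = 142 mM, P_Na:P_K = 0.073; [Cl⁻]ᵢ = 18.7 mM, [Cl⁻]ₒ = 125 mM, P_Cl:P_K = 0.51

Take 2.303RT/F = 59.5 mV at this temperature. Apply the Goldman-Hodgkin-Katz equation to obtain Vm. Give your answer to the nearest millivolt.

-51 mV

Vm = 59.5 · log₁₀[(Σ P·[cation]ₒ + Σ P·[anion]ᵢ) / (Σ P·[cation]ᵢ + Σ P·[anion]ₒ)]
Numerator = 1×7.59 + 0.073×142 + 0.51×18.7 = 27.49
Denominator = 1×134 + 0.073×13.9 + 0.51×125 = 198.8
Vm = 59.5 · log₁₀(0.13832) = 59.5 × (-0.8591) = -51.12 mV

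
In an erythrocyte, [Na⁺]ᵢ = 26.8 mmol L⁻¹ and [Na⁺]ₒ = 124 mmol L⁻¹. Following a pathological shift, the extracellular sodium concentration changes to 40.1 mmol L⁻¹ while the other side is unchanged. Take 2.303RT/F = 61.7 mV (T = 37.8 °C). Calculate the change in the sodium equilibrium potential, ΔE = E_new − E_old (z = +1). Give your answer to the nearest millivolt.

E_old = (61.7/1)·log₁₀(124/26.8) = 41.05 mV
E_new = (61.7/1)·log₁₀(40.1/26.8) = 10.80 mV
ΔE = 10.80 − (41.05) = -30.25 mV

-30 mV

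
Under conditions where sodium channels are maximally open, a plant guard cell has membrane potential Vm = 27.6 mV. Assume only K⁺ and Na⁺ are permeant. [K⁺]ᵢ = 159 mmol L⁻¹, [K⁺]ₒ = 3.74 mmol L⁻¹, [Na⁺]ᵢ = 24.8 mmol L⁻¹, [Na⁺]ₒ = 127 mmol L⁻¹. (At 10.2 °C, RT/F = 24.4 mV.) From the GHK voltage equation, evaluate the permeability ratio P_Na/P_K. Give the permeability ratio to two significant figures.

9.8

Let α = P_Na/P_K. GHK: Vm = 24.4·ln[(Kₒ + α·Naₒ)/(Kᵢ + α·Naᵢ)].
e^(Vm/24.4) = e^(27.6/24.4) = 3.0992
So 3.0992·(Kᵢ + α·Naᵢ) = Kₒ + α·Naₒ → α = (3.0992·159.0 − 3.74) / (127.0 − 3.0992·24.8)
α = (492.8 − 3.74) / (127.0 − 76.86) = 489/50.14 = 9.753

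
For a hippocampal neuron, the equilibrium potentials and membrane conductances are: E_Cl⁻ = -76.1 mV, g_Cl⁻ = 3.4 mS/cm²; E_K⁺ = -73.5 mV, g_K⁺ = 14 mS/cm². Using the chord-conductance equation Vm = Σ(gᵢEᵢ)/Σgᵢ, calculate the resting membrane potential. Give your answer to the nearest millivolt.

Σ gᵢEᵢ = 3.4·(-76.1) + 14·(-73.5) = -1287.74
Σ gᵢ = 3.4 + 14 = 17.4
Vm = -1287.74 / 17.4 = -74.01 mV

-74 mV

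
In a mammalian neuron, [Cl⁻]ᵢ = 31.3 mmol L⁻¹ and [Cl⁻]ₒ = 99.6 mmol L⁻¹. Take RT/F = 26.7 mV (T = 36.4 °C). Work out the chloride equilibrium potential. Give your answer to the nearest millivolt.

-31 mV

E = (26.7/z) · ln([Cl⁻]_out/[Cl⁻]_in) with z = -1.
For an anion, dividing by z = -1 reverses the sign.
= (26.7/-1) · ln(99.6/31.3) = -26.70 · ln(3.182)
= -26.70 · (1.1575) = -30.91 mV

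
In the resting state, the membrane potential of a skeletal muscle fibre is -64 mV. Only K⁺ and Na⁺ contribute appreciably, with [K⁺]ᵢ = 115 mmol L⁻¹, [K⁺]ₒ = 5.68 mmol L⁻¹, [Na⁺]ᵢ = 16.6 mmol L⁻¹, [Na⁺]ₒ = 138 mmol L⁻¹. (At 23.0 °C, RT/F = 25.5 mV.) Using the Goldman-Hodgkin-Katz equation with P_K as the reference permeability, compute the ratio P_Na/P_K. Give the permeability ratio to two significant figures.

0.027

Let α = P_Na/P_K. GHK: Vm = 25.5·ln[(Kₒ + α·Naₒ)/(Kᵢ + α·Naᵢ)].
e^(Vm/25.5) = e^(-64.0/25.5) = 0.081284
So 0.081284·(Kᵢ + α·Naᵢ) = Kₒ + α·Naₒ → α = (0.081284·115.0 − 5.68) / (138.0 − 0.081284·16.6)
α = (9.348 − 5.68) / (138.0 − 1.349) = 3.668/136.7 = 0.02684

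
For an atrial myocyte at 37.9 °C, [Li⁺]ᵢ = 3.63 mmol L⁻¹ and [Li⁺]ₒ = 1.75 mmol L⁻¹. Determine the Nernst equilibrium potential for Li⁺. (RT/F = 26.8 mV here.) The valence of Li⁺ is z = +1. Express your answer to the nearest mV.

E = (26.8/z) · ln([Li⁺]_out/[Li⁺]_in) with z = +1.
= (26.8/1) · ln(1.75/3.63) = 26.80 · ln(0.4821)
= 26.80 · (-0.7296) = -19.55 mV

-20 mV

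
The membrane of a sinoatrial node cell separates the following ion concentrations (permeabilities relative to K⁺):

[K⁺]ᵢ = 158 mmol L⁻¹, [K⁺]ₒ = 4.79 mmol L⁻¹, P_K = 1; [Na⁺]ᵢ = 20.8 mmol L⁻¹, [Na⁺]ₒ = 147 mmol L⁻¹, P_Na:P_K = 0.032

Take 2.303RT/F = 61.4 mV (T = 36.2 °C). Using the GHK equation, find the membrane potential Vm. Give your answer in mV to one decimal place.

Vm = 61.4 · log₁₀[(Σ P·[cation]ₒ + Σ P·[anion]ᵢ) / (Σ P·[cation]ᵢ + Σ P·[anion]ₒ)]
Numerator = 1×4.79 + 0.032×147 = 9.494
Denominator = 1×158 + 0.032×20.8 = 158.7
Vm = 61.4 · log₁₀(0.059837) = 61.4 × (-1.2230) = -75.09 mV

-75.1 mV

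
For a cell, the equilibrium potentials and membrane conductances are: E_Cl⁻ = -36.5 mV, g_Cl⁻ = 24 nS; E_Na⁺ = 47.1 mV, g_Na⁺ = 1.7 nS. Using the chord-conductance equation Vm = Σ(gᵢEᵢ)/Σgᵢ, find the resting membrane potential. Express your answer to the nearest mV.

Σ gᵢEᵢ = 24·(-36.5) + 1.7·(47.1) = -795.93
Σ gᵢ = 24 + 1.7 = 25.7
Vm = -795.93 / 25.7 = -30.97 mV

-31 mV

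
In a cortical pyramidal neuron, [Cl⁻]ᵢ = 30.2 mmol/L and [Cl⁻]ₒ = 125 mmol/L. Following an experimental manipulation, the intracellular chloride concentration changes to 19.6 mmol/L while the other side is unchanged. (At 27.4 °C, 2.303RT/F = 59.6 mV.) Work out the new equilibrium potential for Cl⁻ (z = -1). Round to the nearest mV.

After the shift: [Cl⁻]_out = 125, [Cl⁻]_in = 19.6 mmol/L.
E_new = (59.6/-1)·log₁₀(125/19.6) = -59.60 · (0.8047) = -47.96 mV

-48 mV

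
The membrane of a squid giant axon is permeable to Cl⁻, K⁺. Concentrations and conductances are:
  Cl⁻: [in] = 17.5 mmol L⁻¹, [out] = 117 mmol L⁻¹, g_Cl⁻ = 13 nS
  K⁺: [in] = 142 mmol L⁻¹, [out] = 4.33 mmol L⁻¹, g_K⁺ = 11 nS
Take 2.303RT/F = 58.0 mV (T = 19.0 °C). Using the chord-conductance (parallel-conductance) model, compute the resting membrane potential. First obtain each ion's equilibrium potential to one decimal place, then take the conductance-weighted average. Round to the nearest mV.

E_Cl⁻ = (58.0/-1)·log₁₀(117/17.5) = -47.9 mV
E_K⁺ = (58.0/1)·log₁₀(4.33/142) = -87.9 mV
Vm = (Σ gᵢEᵢ)/(Σ gᵢ) = (13·-47.9 + 11·-87.9) / (13 + 11)
= -1589.60 / 24 = -66.23 mV

-66 mV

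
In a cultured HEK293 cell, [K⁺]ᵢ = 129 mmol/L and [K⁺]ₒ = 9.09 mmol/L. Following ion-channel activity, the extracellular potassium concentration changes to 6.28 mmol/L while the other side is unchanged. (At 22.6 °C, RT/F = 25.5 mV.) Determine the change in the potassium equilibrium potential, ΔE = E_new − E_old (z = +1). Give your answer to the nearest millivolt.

-9 mV

E_old = (25.5/1)·ln(9.09/129) = -67.64 mV
E_new = (25.5/1)·ln(6.28/129) = -77.07 mV
ΔE = -77.07 − (-67.64) = -9.43 mV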